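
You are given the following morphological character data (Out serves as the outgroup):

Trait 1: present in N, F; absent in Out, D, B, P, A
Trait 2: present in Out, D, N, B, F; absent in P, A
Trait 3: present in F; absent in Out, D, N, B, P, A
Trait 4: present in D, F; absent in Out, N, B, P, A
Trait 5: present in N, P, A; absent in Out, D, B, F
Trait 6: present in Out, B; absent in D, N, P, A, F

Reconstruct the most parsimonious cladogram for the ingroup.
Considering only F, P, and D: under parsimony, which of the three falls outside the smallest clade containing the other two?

Character polarity is set by the outgroup: the derived state is whichever differs from the outgroup's state, so for Trait 2, Trait 6 the derived state is 'absent', and for the remaining characters it is 'present'.
Trait 1 groups F and N, which is incompatible with the clades supported by the remaining characters; treating it as convergent (homoplasy) costs fewer steps than any alternative tree.
Trait 2 (derived state 'absent') is shared by A and P — a synapomorphy uniting that clade.
Trait 3 (derived state 'present') is unique to F (autapomorphy; uninformative for grouping).
Only D and F show the derived state 'present' for Trait 4, supporting them as a clade.
Trait 5: derived state 'present' in A, N, and P only — synapomorphy for {A, N, P}.
Trait 6 (derived state 'absent') is shared by A, D, F, N, and P — a synapomorphy uniting that clade.
Most parsimonious ingroup topology: (((D,F),(N,(P,A))),B).
F and D share a more recent common ancestor with each other than either does with P, so P is the least closely related of the three.

P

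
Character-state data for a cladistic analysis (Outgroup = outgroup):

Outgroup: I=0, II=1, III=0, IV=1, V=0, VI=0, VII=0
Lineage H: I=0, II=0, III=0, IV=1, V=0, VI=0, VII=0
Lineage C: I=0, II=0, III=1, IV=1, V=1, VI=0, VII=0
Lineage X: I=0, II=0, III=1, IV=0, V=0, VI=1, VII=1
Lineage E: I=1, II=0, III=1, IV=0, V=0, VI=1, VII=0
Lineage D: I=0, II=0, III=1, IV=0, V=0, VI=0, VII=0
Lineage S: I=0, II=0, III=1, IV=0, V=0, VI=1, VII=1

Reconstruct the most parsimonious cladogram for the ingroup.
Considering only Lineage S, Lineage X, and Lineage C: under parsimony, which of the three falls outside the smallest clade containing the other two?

Lineage C

Character polarity is set by the outgroup: the derived state is whichever differs from the outgroup's state, so for II, IV the derived state is '0', and for the remaining characters it is '1'.
I (derived state '1') is unique to Lineage E (autapomorphy; uninformative for grouping).
All ingroup taxa share the derived state '0' for II; it defines the ingroup but does not resolve relationships within it.
III: derived state '1' in Lineage C, Lineage D, Lineage E, Lineage S, and Lineage X only — synapomorphy for {Lineage C, Lineage D, Lineage E, Lineage S, Lineage X}.
Only Lineage D, Lineage E, Lineage S, and Lineage X show the derived state '0' for IV, supporting them as a clade.
V: derived state '1' in Lineage C only — an autapomorphy, so it tells us nothing about relationships among taxa.
VI (derived state '1') is shared by Lineage E, Lineage S, and Lineage X — a synapomorphy uniting that clade.
VII: derived state '1' in Lineage S and Lineage X only — synapomorphy for {Lineage S, Lineage X}.
Most parsimonious ingroup topology: (Lineage H,(Lineage C,(((Lineage X,Lineage S),Lineage E),Lineage D))).
Lineage S and Lineage X share a more recent common ancestor with each other than either does with Lineage C, so Lineage C is the least closely related of the three.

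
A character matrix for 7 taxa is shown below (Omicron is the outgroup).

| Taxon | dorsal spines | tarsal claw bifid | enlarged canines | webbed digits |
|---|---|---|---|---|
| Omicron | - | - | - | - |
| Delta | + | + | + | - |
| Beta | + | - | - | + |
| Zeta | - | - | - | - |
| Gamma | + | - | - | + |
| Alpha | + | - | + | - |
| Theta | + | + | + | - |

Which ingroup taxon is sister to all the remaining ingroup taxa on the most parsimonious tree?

The outgroup has state '-' for every character, so '+' is the derived state throughout.
Only Alpha, Beta, Delta, Gamma, and Theta show the derived state '+' for dorsal spines, supporting them as a clade.
tarsal claw bifid (derived state '+') is shared by Delta and Theta — a synapomorphy uniting that clade.
Only Alpha, Delta, and Theta show the derived state '+' for enlarged canines, supporting them as a clade.
Only Beta and Gamma show the derived state '+' for webbed digits, supporting them as a clade.
Most parsimonious ingroup topology: ((((Delta,Theta),Alpha),(Beta,Gamma)),Zeta).
Zeta is sister to the clade containing all other ingroup taxa, so it is the earliest-diverging (most basal) ingroup lineage.

Zeta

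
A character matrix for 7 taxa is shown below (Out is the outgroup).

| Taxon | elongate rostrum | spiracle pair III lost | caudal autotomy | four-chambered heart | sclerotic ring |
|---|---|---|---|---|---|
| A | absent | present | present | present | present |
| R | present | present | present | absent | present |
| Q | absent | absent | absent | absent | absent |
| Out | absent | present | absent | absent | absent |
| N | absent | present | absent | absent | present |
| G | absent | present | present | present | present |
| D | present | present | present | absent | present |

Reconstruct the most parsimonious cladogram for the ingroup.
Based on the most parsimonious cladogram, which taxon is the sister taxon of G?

A

Character polarity is set by the outgroup: the derived state is whichever differs from the outgroup's state, so for spiracle pair III lost the derived state is 'absent', and for the remaining characters it is 'present'.
elongate rostrum (derived state 'present') is shared by D and R — a synapomorphy uniting that clade.
spiracle pair III lost (derived state 'absent') is unique to Q (autapomorphy; uninformative for grouping).
Only A, D, G, and R show the derived state 'present' for caudal autotomy, supporting them as a clade.
four-chambered heart (derived state 'present') is shared by A and G — a synapomorphy uniting that clade.
sclerotic ring: derived state 'present' in A, D, G, N, and R only — synapomorphy for {A, D, G, N, R}.
Most parsimonious ingroup topology: ((N,((R,D),(G,A))),Q).
G and A form a cherry on this tree, so they are sister taxa.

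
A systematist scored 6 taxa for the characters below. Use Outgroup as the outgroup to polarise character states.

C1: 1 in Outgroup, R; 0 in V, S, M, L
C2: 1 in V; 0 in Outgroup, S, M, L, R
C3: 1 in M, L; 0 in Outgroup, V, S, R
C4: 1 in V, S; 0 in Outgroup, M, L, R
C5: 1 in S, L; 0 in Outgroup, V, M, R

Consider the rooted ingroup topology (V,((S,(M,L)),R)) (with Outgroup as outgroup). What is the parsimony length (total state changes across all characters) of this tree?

8

Map each character onto (V,((S,(M,L)),R)) (rooted by Outgroup) and count the minimum state changes it requires (Fitch parsimony):
C1: 2; C2: 1; C3: 1; C4: 2; C5: 2.
Total tree length = 8.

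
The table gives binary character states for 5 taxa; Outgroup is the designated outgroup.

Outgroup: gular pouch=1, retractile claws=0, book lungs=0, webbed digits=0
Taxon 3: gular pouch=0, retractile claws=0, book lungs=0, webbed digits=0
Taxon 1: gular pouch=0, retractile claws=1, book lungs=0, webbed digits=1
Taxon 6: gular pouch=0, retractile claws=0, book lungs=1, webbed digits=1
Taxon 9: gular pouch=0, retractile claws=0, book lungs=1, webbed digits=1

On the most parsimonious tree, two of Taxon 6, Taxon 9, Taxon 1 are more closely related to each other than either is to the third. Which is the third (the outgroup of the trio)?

Taxon 1

Character polarity is set by the outgroup: the derived state is whichever differs from the outgroup's state, so for gular pouch the derived state is '0', and for the remaining characters it is '1'.
gular pouch (derived state '0') is shared by all ingroup taxa — unites the whole ingroup.
retractile claws: derived state '1' in Taxon 1 only — an autapomorphy, so it tells us nothing about relationships among taxa.
book lungs: derived state '1' in Taxon 6 and Taxon 9 only — synapomorphy for {Taxon 6, Taxon 9}.
Only Taxon 1, Taxon 6, and Taxon 9 show the derived state '1' for webbed digits, supporting them as a clade.
Most parsimonious ingroup topology: (Taxon 3,(Taxon 1,(Taxon 6,Taxon 9))).
Taxon 6 and Taxon 9 share a more recent common ancestor with each other than either does with Taxon 1, so Taxon 1 is the least closely related of the three.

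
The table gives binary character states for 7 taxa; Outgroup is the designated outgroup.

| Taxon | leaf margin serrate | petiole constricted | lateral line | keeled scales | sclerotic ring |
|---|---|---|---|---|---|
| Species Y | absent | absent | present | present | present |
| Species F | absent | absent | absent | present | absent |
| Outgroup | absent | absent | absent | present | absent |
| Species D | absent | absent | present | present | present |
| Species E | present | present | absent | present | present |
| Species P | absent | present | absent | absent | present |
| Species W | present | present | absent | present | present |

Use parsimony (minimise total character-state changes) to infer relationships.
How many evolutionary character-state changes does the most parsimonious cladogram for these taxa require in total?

Character polarity is set by the outgroup: the derived state is whichever differs from the outgroup's state, so for keeled scales the derived state is 'absent', and for the remaining characters it is 'present'.
leaf margin serrate: derived state 'present' in Species E and Species W only — synapomorphy for {Species E, Species W}.
petiole constricted (derived state 'present') is shared by Species E, Species P, and Species W — a synapomorphy uniting that clade.
Only Species D and Species Y show the derived state 'present' for lateral line, supporting them as a clade.
keeled scales: derived state 'absent' in Species P only — an autapomorphy, so it tells us nothing about relationships among taxa.
Only Species D, Species E, Species P, Species W, and Species Y show the derived state 'present' for sclerotic ring, supporting them as a clade.
Most parsimonious ingroup topology: (((Species Y,Species D),((Species W,Species E),Species P)),Species F).
Changes per character on this tree: leaf margin serrate: 1; petiole constricted: 1; lateral line: 1; keeled scales: 1; sclerotic ring: 1.
Total = 5.

5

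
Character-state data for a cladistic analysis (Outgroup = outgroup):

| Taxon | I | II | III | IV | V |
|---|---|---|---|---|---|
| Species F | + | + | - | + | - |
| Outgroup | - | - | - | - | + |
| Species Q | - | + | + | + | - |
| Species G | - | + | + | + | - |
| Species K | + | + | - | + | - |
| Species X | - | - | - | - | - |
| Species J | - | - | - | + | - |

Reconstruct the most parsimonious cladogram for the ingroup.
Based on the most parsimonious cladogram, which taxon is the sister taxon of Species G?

Character polarity is set by the outgroup: the derived state is whichever differs from the outgroup's state, so for V the derived state is '-', and for the remaining characters it is '+'.
Only Species F and Species K show the derived state '+' for I, supporting them as a clade.
Only Species F, Species G, Species K, and Species Q show the derived state '+' for II, supporting them as a clade.
III (derived state '+') is shared by Species G and Species Q — a synapomorphy uniting that clade.
Only Species F, Species G, Species J, Species K, and Species Q show the derived state '+' for IV, supporting them as a clade.
V (derived state '-') is shared by all ingroup taxa — unites the whole ingroup.
Most parsimonious ingroup topology: ((((Species F,Species K),(Species Q,Species G)),Species J),Species X).
Species G and Species Q form a cherry on this tree, so they are sister taxa.

Species Q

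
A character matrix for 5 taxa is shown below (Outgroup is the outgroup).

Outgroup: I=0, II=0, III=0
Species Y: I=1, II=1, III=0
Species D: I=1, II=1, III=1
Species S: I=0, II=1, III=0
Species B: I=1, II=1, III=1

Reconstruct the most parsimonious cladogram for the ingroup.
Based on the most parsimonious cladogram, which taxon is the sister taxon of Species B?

Species D

The outgroup has state '0' for every character, so '1' is the derived state throughout.
I (derived state '1') is shared by Species B, Species D, and Species Y — a synapomorphy uniting that clade.
All ingroup taxa share the derived state '1' for II; it defines the ingroup but does not resolve relationships within it.
III: derived state '1' in Species B and Species D only — synapomorphy for {Species B, Species D}.
Most parsimonious ingroup topology: ((Species Y,(Species D,Species B)),Species S).
Species B and Species D form a cherry on this tree, so they are sister taxa.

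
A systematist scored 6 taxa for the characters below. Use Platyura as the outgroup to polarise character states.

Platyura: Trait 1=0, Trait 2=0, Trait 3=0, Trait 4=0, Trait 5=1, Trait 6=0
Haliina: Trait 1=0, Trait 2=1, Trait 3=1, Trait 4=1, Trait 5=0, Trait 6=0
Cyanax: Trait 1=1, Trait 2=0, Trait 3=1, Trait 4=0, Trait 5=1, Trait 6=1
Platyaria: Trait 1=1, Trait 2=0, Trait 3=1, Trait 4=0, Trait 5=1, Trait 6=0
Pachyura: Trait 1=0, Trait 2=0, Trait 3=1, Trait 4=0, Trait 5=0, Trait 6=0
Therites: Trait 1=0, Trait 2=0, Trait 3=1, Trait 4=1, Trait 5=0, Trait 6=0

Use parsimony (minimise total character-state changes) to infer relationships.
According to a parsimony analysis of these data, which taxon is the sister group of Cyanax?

Character polarity is set by the outgroup: the derived state is whichever differs from the outgroup's state, so for Trait 5 the derived state is '0', and for the remaining characters it is '1'.
Only Cyanax and Platyaria show the derived state '1' for Trait 1, supporting them as a clade.
Trait 2: derived state '1' in Haliina only — an autapomorphy, so it tells us nothing about relationships among taxa.
All ingroup taxa share the derived state '1' for Trait 3; it defines the ingroup but does not resolve relationships within it.
Trait 4: derived state '1' in Haliina and Therites only — synapomorphy for {Haliina, Therites}.
Only Haliina, Pachyura, and Therites show the derived state '0' for Trait 5, supporting them as a clade.
Trait 6 (derived state '1') is unique to Cyanax (autapomorphy; uninformative for grouping).
Most parsimonious ingroup topology: (((Haliina,Therites),Pachyura),(Cyanax,Platyaria)).
Cyanax and Platyaria form a cherry on this tree, so they are sister taxa.

Platyaria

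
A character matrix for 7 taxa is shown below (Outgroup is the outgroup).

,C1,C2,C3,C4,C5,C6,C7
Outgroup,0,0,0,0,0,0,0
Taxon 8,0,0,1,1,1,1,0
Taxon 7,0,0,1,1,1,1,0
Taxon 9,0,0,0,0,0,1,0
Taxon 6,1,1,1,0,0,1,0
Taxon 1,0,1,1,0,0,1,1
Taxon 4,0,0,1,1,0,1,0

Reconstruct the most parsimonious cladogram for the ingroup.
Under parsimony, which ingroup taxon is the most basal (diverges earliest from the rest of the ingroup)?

The outgroup has state '0' for every character, so '1' is the derived state throughout.
C1: derived state '1' in Taxon 6 only — an autapomorphy, so it tells us nothing about relationships among taxa.
C2 (derived state '1') is shared by Taxon 1 and Taxon 6 — a synapomorphy uniting that clade.
C3 (derived state '1') is shared by Taxon 1, Taxon 4, Taxon 6, Taxon 7, and Taxon 8 — a synapomorphy uniting that clade.
C4: derived state '1' in Taxon 4, Taxon 7, and Taxon 8 only — synapomorphy for {Taxon 4, Taxon 7, Taxon 8}.
C5 (derived state '1') is shared by Taxon 7 and Taxon 8 — a synapomorphy uniting that clade.
C6 (derived state '1') is shared by all ingroup taxa — unites the whole ingroup.
C7: derived state '1' in Taxon 1 only — an autapomorphy, so it tells us nothing about relationships among taxa.
Most parsimonious ingroup topology: ((((Taxon 8,Taxon 7),Taxon 4),(Taxon 6,Taxon 1)),Taxon 9).
Taxon 9 is sister to the clade containing all other ingroup taxa, so it is the earliest-diverging (most basal) ingroup lineage.

Taxon 9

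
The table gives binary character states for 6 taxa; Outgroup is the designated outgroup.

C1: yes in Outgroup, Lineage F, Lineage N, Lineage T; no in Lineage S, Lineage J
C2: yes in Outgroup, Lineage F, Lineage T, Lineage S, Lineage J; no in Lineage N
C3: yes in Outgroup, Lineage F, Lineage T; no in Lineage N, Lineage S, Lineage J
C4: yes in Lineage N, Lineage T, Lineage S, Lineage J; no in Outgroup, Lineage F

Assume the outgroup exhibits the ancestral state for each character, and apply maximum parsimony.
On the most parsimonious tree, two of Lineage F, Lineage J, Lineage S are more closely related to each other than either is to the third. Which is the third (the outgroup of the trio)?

Character polarity is set by the outgroup: the derived state is whichever differs from the outgroup's state, so for C1, C2, C3 the derived state is 'no', and for the remaining characters it is 'yes'.
Only Lineage J and Lineage S show the derived state 'no' for C1, supporting them as a clade.
C2 (derived state 'no') is unique to Lineage N (autapomorphy; uninformative for grouping).
Only Lineage J, Lineage N, and Lineage S show the derived state 'no' for C3, supporting them as a clade.
C4 (derived state 'yes') is shared by Lineage J, Lineage N, Lineage S, and Lineage T — a synapomorphy uniting that clade.
Most parsimonious ingroup topology: (Lineage F,((Lineage N,(Lineage S,Lineage J)),Lineage T)).
Lineage S and Lineage J share a more recent common ancestor with each other than either does with Lineage F, so Lineage F is the least closely related of the three.

Lineage F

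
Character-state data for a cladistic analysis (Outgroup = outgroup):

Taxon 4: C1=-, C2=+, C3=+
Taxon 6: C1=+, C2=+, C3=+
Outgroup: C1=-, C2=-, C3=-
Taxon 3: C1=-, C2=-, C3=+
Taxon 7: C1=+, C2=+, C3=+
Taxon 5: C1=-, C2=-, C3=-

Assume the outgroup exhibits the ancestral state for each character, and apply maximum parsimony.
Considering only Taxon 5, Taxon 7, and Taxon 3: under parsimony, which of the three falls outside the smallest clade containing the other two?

Taxon 5

The outgroup has state '-' for every character, so '+' is the derived state throughout.
Only Taxon 6 and Taxon 7 show the derived state '+' for C1, supporting them as a clade.
C2: derived state '+' in Taxon 4, Taxon 6, and Taxon 7 only — synapomorphy for {Taxon 4, Taxon 6, Taxon 7}.
C3 (derived state '+') is shared by Taxon 3, Taxon 4, Taxon 6, and Taxon 7 — a synapomorphy uniting that clade.
Most parsimonious ingroup topology: ((Taxon 3,((Taxon 6,Taxon 7),Taxon 4)),Taxon 5).
Taxon 7 and Taxon 3 share a more recent common ancestor with each other than either does with Taxon 5, so Taxon 5 is the least closely related of the three.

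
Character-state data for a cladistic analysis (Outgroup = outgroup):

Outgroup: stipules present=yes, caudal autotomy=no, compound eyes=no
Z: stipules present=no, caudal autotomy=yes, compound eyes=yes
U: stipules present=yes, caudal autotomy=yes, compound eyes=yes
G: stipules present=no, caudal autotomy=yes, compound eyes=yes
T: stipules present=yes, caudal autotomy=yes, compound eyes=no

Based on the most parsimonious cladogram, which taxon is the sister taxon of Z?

G

Character polarity is set by the outgroup: the derived state is whichever differs from the outgroup's state, so for stipules present the derived state is 'no', and for the remaining characters it is 'yes'.
Only G and Z show the derived state 'no' for stipules present, supporting them as a clade.
All ingroup taxa share the derived state 'yes' for caudal autotomy; it defines the ingroup but does not resolve relationships within it.
Only G, U, and Z show the derived state 'yes' for compound eyes, supporting them as a clade.
Most parsimonious ingroup topology: (((Z,G),U),T).
Z and G form a cherry on this tree, so they are sister taxa.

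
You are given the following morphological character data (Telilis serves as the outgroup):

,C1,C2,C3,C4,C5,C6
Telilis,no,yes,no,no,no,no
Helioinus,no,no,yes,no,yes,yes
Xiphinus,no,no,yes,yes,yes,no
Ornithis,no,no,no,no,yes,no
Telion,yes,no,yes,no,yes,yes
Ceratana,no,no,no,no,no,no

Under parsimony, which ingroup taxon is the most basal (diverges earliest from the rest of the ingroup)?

Ceratana

Character polarity is set by the outgroup: the derived state is whichever differs from the outgroup's state, so for C2 the derived state is 'no', and for the remaining characters it is 'yes'.
C1: derived state 'yes' in Telion only — an autapomorphy, so it tells us nothing about relationships among taxa.
C2 (derived state 'no') is shared by all ingroup taxa — unites the whole ingroup.
C3 (derived state 'yes') is shared by Helioinus, Telion, and Xiphinus — a synapomorphy uniting that clade.
C4 (derived state 'yes') is unique to Xiphinus (autapomorphy; uninformative for grouping).
C5: derived state 'yes' in Helioinus, Ornithis, Telion, and Xiphinus only — synapomorphy for {Helioinus, Ornithis, Telion, Xiphinus}.
C6 (derived state 'yes') is shared by Helioinus and Telion — a synapomorphy uniting that clade.
Most parsimonious ingroup topology: ((((Helioinus,Telion),Xiphinus),Ornithis),Ceratana).
Ceratana is sister to the clade containing all other ingroup taxa, so it is the earliest-diverging (most basal) ingroup lineage.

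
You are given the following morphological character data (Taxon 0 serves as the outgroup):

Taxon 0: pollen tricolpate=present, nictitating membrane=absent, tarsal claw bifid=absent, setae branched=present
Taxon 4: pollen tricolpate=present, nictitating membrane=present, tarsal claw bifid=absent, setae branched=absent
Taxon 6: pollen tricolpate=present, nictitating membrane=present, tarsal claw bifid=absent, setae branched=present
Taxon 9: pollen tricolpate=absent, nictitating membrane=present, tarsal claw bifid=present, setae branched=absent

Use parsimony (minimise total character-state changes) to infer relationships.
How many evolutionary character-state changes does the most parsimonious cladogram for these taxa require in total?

4

Character polarity is set by the outgroup: the derived state is whichever differs from the outgroup's state, so for pollen tricolpate, setae branched the derived state is 'absent', and for the remaining characters it is 'present'.
pollen tricolpate (derived state 'absent') is unique to Taxon 9 (autapomorphy; uninformative for grouping).
All ingroup taxa share the derived state 'present' for nictitating membrane; it defines the ingroup but does not resolve relationships within it.
tarsal claw bifid (derived state 'present') is unique to Taxon 9 (autapomorphy; uninformative for grouping).
setae branched (derived state 'absent') is shared by Taxon 4 and Taxon 9 — a synapomorphy uniting that clade.
Most parsimonious ingroup topology: ((Taxon 4,Taxon 9),Taxon 6).
Changes per character on this tree: pollen tricolpate: 1; nictitating membrane: 1; tarsal claw bifid: 1; setae branched: 1.
Total = 4.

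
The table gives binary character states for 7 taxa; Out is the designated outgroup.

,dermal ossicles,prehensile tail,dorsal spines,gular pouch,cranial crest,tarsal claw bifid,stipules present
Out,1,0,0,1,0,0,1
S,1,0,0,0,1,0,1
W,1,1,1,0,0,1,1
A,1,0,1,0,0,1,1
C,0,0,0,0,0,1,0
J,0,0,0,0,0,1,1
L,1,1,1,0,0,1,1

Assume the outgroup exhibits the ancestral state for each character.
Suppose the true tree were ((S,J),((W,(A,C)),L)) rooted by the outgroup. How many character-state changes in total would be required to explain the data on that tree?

Map each character onto ((S,J),((W,(A,C)),L)) (rooted by Out) and count the minimum state changes it requires (Fitch parsimony):
dermal ossicles: 2; prehensile tail: 2; dorsal spines: 2; gular pouch: 1; cranial crest: 1; tarsal claw bifid: 2; stipules present: 1.
Total tree length = 11.

11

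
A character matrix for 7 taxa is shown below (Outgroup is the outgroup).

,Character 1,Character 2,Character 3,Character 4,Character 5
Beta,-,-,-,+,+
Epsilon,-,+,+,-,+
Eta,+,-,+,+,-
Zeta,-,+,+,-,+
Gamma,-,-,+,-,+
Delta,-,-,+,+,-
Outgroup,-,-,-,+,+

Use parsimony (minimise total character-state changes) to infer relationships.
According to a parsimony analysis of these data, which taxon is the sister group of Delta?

Eta

Character polarity is set by the outgroup: the derived state is whichever differs from the outgroup's state, so for Character 4, Character 5 the derived state is '-', and for the remaining characters it is '+'.
Character 1 (derived state '+') is unique to Eta (autapomorphy; uninformative for grouping).
Only Epsilon and Zeta show the derived state '+' for Character 2, supporting them as a clade.
Character 3: derived state '+' in Delta, Epsilon, Eta, Gamma, and Zeta only — synapomorphy for {Delta, Epsilon, Eta, Gamma, Zeta}.
Only Epsilon, Gamma, and Zeta show the derived state '-' for Character 4, supporting them as a clade.
Only Delta and Eta show the derived state '-' for Character 5, supporting them as a clade.
Most parsimonious ingroup topology: (((Gamma,(Zeta,Epsilon)),(Delta,Eta)),Beta).
Delta and Eta form a cherry on this tree, so they are sister taxa.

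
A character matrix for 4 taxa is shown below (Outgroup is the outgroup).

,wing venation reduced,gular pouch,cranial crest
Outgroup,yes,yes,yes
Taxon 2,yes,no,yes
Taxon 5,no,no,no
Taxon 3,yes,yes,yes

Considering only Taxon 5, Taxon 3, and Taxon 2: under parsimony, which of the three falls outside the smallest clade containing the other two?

Taxon 3

The outgroup has state 'yes' for every character, so 'no' is the derived state throughout.
wing venation reduced: derived state 'no' in Taxon 5 only — an autapomorphy, so it tells us nothing about relationships among taxa.
gular pouch: derived state 'no' in Taxon 2 and Taxon 5 only — synapomorphy for {Taxon 2, Taxon 5}.
cranial crest: derived state 'no' in Taxon 5 only — an autapomorphy, so it tells us nothing about relationships among taxa.
Most parsimonious ingroup topology: ((Taxon 2,Taxon 5),Taxon 3).
Taxon 2 and Taxon 5 share a more recent common ancestor with each other than either does with Taxon 3, so Taxon 3 is the least closely related of the three.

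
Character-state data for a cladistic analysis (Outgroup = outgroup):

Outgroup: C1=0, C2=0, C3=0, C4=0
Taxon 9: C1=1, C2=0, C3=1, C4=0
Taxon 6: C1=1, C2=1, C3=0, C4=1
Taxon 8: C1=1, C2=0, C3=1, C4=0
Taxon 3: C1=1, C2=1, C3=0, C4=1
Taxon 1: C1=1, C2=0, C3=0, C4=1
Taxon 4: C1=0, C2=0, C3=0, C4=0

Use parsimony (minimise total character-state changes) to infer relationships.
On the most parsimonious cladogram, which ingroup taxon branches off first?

The outgroup has state '0' for every character, so '1' is the derived state throughout.
C1: derived state '1' in Taxon 1, Taxon 3, Taxon 6, Taxon 8, and Taxon 9 only — synapomorphy for {Taxon 1, Taxon 3, Taxon 6, Taxon 8, Taxon 9}.
C2 (derived state '1') is shared by Taxon 3 and Taxon 6 — a synapomorphy uniting that clade.
C3 (derived state '1') is shared by Taxon 8 and Taxon 9 — a synapomorphy uniting that clade.
C4: derived state '1' in Taxon 1, Taxon 3, and Taxon 6 only — synapomorphy for {Taxon 1, Taxon 3, Taxon 6}.
Most parsimonious ingroup topology: (((Taxon 9,Taxon 8),((Taxon 6,Taxon 3),Taxon 1)),Taxon 4).
Taxon 4 is sister to the clade containing all other ingroup taxa, so it is the earliest-diverging (most basal) ingroup lineage.

Taxon 4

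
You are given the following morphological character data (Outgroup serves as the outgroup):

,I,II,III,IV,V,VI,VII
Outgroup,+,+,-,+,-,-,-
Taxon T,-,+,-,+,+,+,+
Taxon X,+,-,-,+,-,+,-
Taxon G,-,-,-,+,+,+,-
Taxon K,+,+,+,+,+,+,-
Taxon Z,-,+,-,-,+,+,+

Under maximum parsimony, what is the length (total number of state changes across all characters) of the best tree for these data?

Character polarity is set by the outgroup: the derived state is whichever differs from the outgroup's state, so for I, II, IV the derived state is '-', and for the remaining characters it is '+'.
I: derived state '-' in Taxon G, Taxon T, and Taxon Z only — synapomorphy for {Taxon G, Taxon T, Taxon Z}.
II groups Taxon G and Taxon X, which is incompatible with the clades supported by the remaining characters; treating it as convergent (homoplasy) costs fewer steps than any alternative tree.
III (derived state '+') is unique to Taxon K (autapomorphy; uninformative for grouping).
IV (derived state '-') is unique to Taxon Z (autapomorphy; uninformative for grouping).
Only Taxon G, Taxon K, Taxon T, and Taxon Z show the derived state '+' for V, supporting them as a clade.
VI (derived state '+') is shared by all ingroup taxa — unites the whole ingroup.
Only Taxon T and Taxon Z show the derived state '+' for VII, supporting them as a clade.
Most parsimonious ingroup topology: ((((Taxon T,Taxon Z),Taxon G),Taxon K),Taxon X).
Changes per character on this tree: I: 1; II: 2; III: 1; IV: 1; V: 1; VI: 1; VII: 1.
Total = 8.

8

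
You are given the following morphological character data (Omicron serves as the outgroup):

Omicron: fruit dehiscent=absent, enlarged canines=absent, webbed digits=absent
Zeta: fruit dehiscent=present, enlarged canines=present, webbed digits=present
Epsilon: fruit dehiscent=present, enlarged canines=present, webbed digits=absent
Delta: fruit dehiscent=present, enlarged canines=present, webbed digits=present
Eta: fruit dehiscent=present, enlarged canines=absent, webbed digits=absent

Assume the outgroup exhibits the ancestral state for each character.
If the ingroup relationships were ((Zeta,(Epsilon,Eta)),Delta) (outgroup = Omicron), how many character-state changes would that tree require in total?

5

Map each character onto ((Zeta,(Epsilon,Eta)),Delta) (rooted by Omicron) and count the minimum state changes it requires (Fitch parsimony):
fruit dehiscent: 1; enlarged canines: 2; webbed digits: 2.
Total tree length = 5.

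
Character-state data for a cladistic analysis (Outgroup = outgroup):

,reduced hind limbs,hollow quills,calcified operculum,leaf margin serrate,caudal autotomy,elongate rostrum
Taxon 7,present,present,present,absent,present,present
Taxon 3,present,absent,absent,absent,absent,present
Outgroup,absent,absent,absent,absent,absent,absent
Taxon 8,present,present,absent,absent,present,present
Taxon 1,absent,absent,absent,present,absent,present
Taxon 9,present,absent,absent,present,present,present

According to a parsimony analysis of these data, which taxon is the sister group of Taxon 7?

The outgroup has state 'absent' for every character, so 'present' is the derived state throughout.
reduced hind limbs: derived state 'present' in Taxon 3, Taxon 7, Taxon 8, and Taxon 9 only — synapomorphy for {Taxon 3, Taxon 7, Taxon 8, Taxon 9}.
hollow quills (derived state 'present') is shared by Taxon 7 and Taxon 8 — a synapomorphy uniting that clade.
calcified operculum: derived state 'present' in Taxon 7 only — an autapomorphy, so it tells us nothing about relationships among taxa.
leaf margin serrate groups Taxon 1 and Taxon 9, which is incompatible with the clades supported by the remaining characters; treating it as convergent (homoplasy) costs fewer steps than any alternative tree.
Only Taxon 7, Taxon 8, and Taxon 9 show the derived state 'present' for caudal autotomy, supporting them as a clade.
elongate rostrum (derived state 'present') is shared by all ingroup taxa — unites the whole ingroup.
Most parsimonious ingroup topology: (Taxon 1,((Taxon 9,(Taxon 7,Taxon 8)),Taxon 3)).
Taxon 7 and Taxon 8 form a cherry on this tree, so they are sister taxa.

Taxon 8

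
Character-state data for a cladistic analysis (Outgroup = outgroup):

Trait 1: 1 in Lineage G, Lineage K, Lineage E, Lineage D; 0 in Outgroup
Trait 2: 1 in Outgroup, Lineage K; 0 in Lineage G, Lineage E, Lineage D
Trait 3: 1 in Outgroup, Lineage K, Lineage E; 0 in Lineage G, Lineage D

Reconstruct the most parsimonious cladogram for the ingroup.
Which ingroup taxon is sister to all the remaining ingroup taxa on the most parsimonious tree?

Lineage K

Character polarity is set by the outgroup: the derived state is whichever differs from the outgroup's state, so for Trait 2, Trait 3 the derived state is '0', and for the remaining characters it is '1'.
Trait 1 (derived state '1') is shared by all ingroup taxa — unites the whole ingroup.
Only Lineage D, Lineage E, and Lineage G show the derived state '0' for Trait 2, supporting them as a clade.
Only Lineage D and Lineage G show the derived state '0' for Trait 3, supporting them as a clade.
Most parsimonious ingroup topology: (((Lineage G,Lineage D),Lineage E),Lineage K).
Lineage K is sister to the clade containing all other ingroup taxa, so it is the earliest-diverging (most basal) ingroup lineage.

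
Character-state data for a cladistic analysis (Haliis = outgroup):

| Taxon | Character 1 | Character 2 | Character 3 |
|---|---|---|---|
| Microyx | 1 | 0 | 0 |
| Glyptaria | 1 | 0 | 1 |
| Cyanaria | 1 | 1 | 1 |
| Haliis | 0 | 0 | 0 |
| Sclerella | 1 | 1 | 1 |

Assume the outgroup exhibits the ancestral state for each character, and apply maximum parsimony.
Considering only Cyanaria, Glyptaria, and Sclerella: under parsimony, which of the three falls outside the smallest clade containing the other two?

Glyptaria

The outgroup has state '0' for every character, so '1' is the derived state throughout.
Character 1 (derived state '1') is shared by all ingroup taxa — unites the whole ingroup.
Character 2 (derived state '1') is shared by Cyanaria and Sclerella — a synapomorphy uniting that clade.
Character 3: derived state '1' in Cyanaria, Glyptaria, and Sclerella only — synapomorphy for {Cyanaria, Glyptaria, Sclerella}.
Most parsimonious ingroup topology: ((Glyptaria,(Sclerella,Cyanaria)),Microyx).
Sclerella and Cyanaria share a more recent common ancestor with each other than either does with Glyptaria, so Glyptaria is the least closely related of the three.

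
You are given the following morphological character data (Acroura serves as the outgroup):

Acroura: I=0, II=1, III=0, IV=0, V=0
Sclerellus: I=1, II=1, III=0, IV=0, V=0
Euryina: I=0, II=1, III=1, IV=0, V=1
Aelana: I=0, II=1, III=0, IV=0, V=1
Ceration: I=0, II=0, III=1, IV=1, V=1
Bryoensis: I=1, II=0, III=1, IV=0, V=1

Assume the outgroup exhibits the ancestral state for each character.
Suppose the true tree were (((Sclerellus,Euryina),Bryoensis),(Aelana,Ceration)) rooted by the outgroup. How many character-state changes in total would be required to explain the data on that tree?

10

Map each character onto (((Sclerellus,Euryina),Bryoensis),(Aelana,Ceration)) (rooted by Acroura) and count the minimum state changes it requires (Fitch parsimony):
I: 2; II: 2; III: 3; IV: 1; V: 2.
Total tree length = 10.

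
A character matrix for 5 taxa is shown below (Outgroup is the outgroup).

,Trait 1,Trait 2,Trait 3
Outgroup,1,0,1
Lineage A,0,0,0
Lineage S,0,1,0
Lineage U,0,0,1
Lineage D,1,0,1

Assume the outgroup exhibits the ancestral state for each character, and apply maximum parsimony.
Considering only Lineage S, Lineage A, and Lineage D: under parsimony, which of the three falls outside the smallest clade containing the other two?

Lineage D

Character polarity is set by the outgroup: the derived state is whichever differs from the outgroup's state, so for Trait 1, Trait 3 the derived state is '0', and for the remaining characters it is '1'.
Trait 1 (derived state '0') is shared by Lineage A, Lineage S, and Lineage U — a synapomorphy uniting that clade.
Trait 2 (derived state '1') is unique to Lineage S (autapomorphy; uninformative for grouping).
Trait 3 (derived state '0') is shared by Lineage A and Lineage S — a synapomorphy uniting that clade.
Most parsimonious ingroup topology: (((Lineage A,Lineage S),Lineage U),Lineage D).
Lineage A and Lineage S share a more recent common ancestor with each other than either does with Lineage D, so Lineage D is the least closely related of the three.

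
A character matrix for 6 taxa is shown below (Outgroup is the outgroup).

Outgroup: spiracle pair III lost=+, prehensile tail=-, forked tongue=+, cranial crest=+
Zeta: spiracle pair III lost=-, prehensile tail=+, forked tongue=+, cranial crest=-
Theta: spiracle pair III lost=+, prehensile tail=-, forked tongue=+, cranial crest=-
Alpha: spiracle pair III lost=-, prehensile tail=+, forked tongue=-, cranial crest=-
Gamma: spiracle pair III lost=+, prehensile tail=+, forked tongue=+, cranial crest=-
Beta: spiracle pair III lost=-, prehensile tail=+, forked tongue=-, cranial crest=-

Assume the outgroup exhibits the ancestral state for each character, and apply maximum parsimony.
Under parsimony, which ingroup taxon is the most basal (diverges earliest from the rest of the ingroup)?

Theta

Character polarity is set by the outgroup: the derived state is whichever differs from the outgroup's state, so for spiracle pair III lost, forked tongue, cranial crest the derived state is '-', and for the remaining characters it is '+'.
spiracle pair III lost (derived state '-') is shared by Alpha, Beta, and Zeta — a synapomorphy uniting that clade.
prehensile tail: derived state '+' in Alpha, Beta, Gamma, and Zeta only — synapomorphy for {Alpha, Beta, Gamma, Zeta}.
forked tongue (derived state '-') is shared by Alpha and Beta — a synapomorphy uniting that clade.
All ingroup taxa share the derived state '-' for cranial crest; it defines the ingroup but does not resolve relationships within it.
Most parsimonious ingroup topology: (((Zeta,(Alpha,Beta)),Gamma),Theta).
Theta is sister to the clade containing all other ingroup taxa, so it is the earliest-diverging (most basal) ingroup lineage.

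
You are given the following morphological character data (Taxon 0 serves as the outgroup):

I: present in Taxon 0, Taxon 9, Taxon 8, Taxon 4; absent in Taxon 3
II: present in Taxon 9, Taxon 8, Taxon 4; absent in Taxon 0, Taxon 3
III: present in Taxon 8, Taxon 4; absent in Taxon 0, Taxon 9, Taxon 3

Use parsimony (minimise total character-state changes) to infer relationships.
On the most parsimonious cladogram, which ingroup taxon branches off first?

Character polarity is set by the outgroup: the derived state is whichever differs from the outgroup's state, so for I the derived state is 'absent', and for the remaining characters it is 'present'.
I: derived state 'absent' in Taxon 3 only — an autapomorphy, so it tells us nothing about relationships among taxa.
II: derived state 'present' in Taxon 4, Taxon 8, and Taxon 9 only — synapomorphy for {Taxon 4, Taxon 8, Taxon 9}.
Only Taxon 4 and Taxon 8 show the derived state 'present' for III, supporting them as a clade.
Most parsimonious ingroup topology: ((Taxon 9,(Taxon 8,Taxon 4)),Taxon 3).
Taxon 3 is sister to the clade containing all other ingroup taxa, so it is the earliest-diverging (most basal) ingroup lineage.

Taxon 3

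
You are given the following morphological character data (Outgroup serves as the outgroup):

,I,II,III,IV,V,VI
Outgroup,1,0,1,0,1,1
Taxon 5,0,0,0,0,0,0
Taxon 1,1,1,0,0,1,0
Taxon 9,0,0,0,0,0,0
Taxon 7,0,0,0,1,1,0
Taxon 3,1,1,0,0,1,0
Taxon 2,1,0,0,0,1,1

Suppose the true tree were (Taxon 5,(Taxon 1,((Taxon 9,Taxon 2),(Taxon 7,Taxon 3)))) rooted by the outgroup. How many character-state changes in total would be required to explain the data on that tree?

11

Map each character onto (Taxon 5,(Taxon 1,((Taxon 9,Taxon 2),(Taxon 7,Taxon 3)))) (rooted by Outgroup) and count the minimum state changes it requires (Fitch parsimony):
I: 3; II: 2; III: 1; IV: 1; V: 2; VI: 2.
Total tree length = 11.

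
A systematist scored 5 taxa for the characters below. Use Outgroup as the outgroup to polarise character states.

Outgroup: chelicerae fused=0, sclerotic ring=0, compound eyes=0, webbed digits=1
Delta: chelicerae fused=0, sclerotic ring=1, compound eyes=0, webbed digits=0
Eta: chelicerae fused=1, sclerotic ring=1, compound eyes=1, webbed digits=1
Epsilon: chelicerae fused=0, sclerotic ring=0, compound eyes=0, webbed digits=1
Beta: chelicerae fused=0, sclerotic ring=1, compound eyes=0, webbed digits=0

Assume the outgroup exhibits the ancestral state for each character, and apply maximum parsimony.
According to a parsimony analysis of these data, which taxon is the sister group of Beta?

Character polarity is set by the outgroup: the derived state is whichever differs from the outgroup's state, so for webbed digits the derived state is '0', and for the remaining characters it is '1'.
chelicerae fused (derived state '1') is unique to Eta (autapomorphy; uninformative for grouping).
sclerotic ring (derived state '1') is shared by Beta, Delta, and Eta — a synapomorphy uniting that clade.
compound eyes (derived state '1') is unique to Eta (autapomorphy; uninformative for grouping).
webbed digits (derived state '0') is shared by Beta and Delta — a synapomorphy uniting that clade.
Most parsimonious ingroup topology: (((Delta,Beta),Eta),Epsilon).
Beta and Delta form a cherry on this tree, so they are sister taxa.

Delta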